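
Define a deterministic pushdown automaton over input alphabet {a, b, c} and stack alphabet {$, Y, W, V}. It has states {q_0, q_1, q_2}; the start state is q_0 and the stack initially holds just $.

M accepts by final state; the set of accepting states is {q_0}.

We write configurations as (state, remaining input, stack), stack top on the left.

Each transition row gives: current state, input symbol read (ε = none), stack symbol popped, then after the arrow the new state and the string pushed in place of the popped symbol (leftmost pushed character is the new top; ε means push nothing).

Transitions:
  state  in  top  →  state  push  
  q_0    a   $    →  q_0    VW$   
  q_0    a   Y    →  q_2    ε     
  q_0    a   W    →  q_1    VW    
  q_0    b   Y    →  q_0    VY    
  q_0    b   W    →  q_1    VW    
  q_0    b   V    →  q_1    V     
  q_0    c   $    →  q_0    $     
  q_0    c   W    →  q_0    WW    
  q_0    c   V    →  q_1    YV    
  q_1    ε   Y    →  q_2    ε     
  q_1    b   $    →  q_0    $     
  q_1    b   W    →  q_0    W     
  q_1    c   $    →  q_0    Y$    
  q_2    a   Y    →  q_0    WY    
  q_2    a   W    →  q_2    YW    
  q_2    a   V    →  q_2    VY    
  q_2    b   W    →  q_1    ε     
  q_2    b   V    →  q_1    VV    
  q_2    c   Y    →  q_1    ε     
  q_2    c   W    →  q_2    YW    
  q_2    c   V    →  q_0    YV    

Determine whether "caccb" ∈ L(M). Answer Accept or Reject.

Accept

(q_0, caccb, $)
  read c, top $: go to q_0, push $ → (q_0, accb, $)
  read a, top $: go to q_0, push VW$ → (q_0, ccb, VW$)
  read c, top V: go to q_1, push YV → (q_1, cb, YVW$)
  ε-move, top Y: go to q_2, push ε → (q_2, cb, VW$)
  read c, top V: go to q_0, push YV → (q_0, b, YVW$)
  read b, top Y: go to q_0, push VY → (q_0, ε, VYVW$)
All input consumed; state q_0 ∈ F.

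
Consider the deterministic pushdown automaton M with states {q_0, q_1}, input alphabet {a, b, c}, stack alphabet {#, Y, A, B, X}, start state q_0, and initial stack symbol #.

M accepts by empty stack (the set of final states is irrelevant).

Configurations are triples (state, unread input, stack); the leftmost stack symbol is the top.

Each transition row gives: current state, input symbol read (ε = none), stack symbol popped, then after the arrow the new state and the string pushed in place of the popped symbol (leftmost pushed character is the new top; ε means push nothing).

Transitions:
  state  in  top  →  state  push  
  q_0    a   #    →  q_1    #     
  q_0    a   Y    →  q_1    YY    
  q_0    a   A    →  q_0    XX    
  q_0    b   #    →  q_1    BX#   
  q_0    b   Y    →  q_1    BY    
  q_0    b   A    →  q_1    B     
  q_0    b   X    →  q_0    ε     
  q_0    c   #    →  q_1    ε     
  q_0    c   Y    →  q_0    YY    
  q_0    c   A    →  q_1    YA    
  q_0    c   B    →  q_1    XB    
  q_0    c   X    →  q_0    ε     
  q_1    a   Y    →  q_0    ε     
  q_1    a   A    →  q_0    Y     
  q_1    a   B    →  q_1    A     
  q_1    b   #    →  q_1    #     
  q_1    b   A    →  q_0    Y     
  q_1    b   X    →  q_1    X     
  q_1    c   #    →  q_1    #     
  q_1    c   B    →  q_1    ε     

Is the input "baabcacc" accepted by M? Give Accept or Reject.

Accept

(q_0, baabcacc, #)
  read b, top #: go to q_1, push BX# → (q_1, aabcacc, BX#)
  read a, top B: go to q_1, push A → (q_1, abcacc, AX#)
  read a, top A: go to q_0, push Y → (q_0, bcacc, YX#)
  read b, top Y: go to q_1, push BY → (q_1, cacc, BYX#)
  read c, top B: go to q_1, push ε → (q_1, acc, YX#)
  read a, top Y: go to q_0, push ε → (q_0, cc, X#)
  read c, top X: go to q_0, push ε → (q_0, c, #)
  read c, top #: go to q_1, push ε → (q_1, ε, ε)
All input consumed and the stack is empty.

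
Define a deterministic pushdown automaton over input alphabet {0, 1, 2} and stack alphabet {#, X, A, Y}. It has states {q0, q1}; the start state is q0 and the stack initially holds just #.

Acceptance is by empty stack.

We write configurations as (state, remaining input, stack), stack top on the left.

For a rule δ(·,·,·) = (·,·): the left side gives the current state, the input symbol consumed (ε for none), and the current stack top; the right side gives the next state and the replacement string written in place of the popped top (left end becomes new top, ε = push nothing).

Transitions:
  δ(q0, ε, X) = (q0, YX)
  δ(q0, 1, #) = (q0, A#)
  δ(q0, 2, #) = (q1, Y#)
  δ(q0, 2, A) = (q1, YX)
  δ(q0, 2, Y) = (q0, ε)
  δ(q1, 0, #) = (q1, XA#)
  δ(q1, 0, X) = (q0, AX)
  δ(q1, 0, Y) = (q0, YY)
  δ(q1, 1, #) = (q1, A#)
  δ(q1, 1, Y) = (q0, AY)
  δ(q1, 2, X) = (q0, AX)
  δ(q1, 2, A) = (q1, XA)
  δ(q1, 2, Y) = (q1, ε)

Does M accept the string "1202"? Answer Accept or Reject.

Reject

(q0, 1202, #)
  read 1, top #: go to q0, push A# → (q0, 202, A#)
  read 2, top A: go to q1, push YX → (q1, 02, YX#)
  read 0, top Y: go to q0, push YY → (q0, 2, YYX#)
  read 2, top Y: go to q0, push ε → (q0, ε, YX#)
All input consumed; stack is YX#, not empty, and no further ε-move applies.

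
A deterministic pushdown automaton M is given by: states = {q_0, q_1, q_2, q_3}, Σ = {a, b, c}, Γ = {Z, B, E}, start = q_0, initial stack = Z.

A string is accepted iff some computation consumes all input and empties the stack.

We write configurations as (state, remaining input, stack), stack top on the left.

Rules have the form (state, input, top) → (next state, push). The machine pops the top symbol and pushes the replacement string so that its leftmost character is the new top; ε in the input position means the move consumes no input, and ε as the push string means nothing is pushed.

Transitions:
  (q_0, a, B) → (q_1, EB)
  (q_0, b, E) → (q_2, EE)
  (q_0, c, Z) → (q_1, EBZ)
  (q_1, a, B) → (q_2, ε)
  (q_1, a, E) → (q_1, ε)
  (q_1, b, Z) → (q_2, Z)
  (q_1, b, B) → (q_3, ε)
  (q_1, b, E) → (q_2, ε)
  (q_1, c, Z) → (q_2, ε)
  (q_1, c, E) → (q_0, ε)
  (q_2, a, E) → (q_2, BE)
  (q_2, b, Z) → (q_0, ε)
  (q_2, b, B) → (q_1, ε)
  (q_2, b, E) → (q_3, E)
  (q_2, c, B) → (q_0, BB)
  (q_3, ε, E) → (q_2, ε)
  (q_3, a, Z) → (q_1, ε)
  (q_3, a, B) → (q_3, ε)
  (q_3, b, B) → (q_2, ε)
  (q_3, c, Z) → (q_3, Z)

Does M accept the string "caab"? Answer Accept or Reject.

(q_0, caab, Z)
  read c, top Z: go to q_1, push EBZ → (q_1, aab, EBZ)
  read a, top E: go to q_1, push ε → (q_1, ab, BZ)
  read a, top B: go to q_2, push ε → (q_2, b, Z)
  read b, top Z: go to q_0, push ε → (q_0, ε, ε)
All input consumed and the stack is empty.

Accept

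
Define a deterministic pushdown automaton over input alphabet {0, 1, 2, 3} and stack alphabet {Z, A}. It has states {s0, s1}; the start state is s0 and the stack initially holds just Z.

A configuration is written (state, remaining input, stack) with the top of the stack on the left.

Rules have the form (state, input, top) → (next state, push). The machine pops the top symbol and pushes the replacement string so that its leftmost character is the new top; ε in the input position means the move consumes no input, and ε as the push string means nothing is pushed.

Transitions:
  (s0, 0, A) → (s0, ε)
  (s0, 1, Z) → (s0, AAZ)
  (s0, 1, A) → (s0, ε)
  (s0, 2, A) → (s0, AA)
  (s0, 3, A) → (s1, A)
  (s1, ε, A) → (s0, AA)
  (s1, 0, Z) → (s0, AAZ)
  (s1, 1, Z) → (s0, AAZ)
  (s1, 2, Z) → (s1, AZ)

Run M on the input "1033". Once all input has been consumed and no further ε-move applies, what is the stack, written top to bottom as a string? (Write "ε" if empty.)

AAAZ

(s0, 1033, Z)
  read 1, top Z: go to s0, push AAZ → (s0, 033, AAZ)
  read 0, top A: go to s0, push ε → (s0, 33, AZ)
  read 3, top A: go to s1, push A → (s1, 3, AZ)
  ε-move, top A: go to s0, push AA → (s0, 3, AAZ)
  read 3, top A: go to s1, push A → (s1, ε, AAZ)
  ε-move, top A: go to s0, push AA → (s0, ε, AAAZ)
All input consumed in state s0 with stack AAAZ.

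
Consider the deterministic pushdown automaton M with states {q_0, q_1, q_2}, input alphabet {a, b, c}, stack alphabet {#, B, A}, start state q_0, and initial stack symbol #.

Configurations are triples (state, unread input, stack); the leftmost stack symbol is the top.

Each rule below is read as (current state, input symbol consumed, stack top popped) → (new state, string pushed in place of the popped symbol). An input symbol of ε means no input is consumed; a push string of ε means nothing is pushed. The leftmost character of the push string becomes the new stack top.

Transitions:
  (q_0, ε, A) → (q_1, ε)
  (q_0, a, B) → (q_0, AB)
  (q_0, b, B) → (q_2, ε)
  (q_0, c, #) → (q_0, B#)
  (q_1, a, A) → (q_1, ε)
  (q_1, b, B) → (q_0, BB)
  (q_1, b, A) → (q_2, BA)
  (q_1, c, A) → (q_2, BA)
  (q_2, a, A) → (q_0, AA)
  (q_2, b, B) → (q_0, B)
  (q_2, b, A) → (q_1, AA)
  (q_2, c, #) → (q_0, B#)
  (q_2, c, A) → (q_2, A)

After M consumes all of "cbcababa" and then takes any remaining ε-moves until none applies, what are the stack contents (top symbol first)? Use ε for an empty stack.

BBB#

(q_0, cbcababa, #) ⊢ (q_0, bcababa, B#) ⊢ (q_2, cababa, #) ⊢ (q_0, ababa, B#) ⊢ (q_0, baba, AB#) ⊢ (q_1, baba, B#) ⊢ (q_0, aba, BB#) ⊢ (q_0, ba, ABB#) ⊢ (q_1, ba, BB#) ⊢ (q_0, a, BBB#) ⊢ (q_0, ε, ABBB#) ⊢ (q_1, ε, BBB#)
All input consumed in state q_1 with stack BBB#.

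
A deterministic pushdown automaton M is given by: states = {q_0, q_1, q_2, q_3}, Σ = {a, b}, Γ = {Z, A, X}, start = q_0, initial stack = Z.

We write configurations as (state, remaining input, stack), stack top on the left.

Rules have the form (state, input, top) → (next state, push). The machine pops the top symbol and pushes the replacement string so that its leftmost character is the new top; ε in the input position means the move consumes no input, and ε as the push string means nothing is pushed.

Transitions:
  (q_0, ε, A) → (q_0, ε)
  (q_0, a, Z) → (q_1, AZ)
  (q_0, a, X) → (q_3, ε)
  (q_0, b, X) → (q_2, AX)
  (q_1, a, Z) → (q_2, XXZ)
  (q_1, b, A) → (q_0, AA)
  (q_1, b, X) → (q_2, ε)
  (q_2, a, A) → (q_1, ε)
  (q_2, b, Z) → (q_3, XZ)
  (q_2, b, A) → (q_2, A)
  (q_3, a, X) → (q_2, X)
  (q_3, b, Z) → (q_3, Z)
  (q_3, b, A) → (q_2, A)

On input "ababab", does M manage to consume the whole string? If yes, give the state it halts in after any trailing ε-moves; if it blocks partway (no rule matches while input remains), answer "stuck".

q_0

(q_0, ababab, Z) ⊢ (q_1, babab, AZ) ⊢ (q_0, abab, AAZ) ⊢ (q_0, abab, AZ) ⊢ (q_0, abab, Z) ⊢ (q_1, bab, AZ) ⊢ (q_0, ab, AAZ) ⊢ (q_0, ab, AZ) ⊢ (q_0, ab, Z) ⊢ (q_1, b, AZ) ⊢ (q_0, ε, AAZ) ⊢ (q_0, ε, AZ) ⊢ (q_0, ε, Z)
All input consumed; M is in state q_0.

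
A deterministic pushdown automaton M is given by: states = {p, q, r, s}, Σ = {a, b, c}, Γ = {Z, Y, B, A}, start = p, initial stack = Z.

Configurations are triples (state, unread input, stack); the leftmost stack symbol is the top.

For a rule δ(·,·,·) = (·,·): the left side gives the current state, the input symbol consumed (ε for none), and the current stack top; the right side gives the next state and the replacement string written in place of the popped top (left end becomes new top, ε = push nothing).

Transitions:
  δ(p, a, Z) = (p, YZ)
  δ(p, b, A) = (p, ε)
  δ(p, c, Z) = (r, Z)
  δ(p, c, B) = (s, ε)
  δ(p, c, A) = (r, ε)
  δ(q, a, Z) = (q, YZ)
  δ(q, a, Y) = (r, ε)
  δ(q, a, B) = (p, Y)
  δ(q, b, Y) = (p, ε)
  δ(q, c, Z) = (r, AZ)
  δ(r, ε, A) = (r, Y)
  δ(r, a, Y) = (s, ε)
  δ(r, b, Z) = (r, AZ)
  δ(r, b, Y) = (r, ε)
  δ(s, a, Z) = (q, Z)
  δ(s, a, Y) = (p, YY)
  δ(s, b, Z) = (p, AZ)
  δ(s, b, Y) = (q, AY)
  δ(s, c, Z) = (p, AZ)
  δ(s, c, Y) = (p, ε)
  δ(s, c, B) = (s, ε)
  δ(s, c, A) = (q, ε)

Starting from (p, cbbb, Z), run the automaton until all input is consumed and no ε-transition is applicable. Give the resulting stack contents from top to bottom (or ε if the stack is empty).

(p, cbbb, Z) ⊢ (r, bbb, Z) ⊢ (r, bb, AZ) ⊢ (r, bb, YZ) ⊢ (r, b, Z) ⊢ (r, ε, AZ) ⊢ (r, ε, YZ)
All input consumed in state r with stack YZ.

YZ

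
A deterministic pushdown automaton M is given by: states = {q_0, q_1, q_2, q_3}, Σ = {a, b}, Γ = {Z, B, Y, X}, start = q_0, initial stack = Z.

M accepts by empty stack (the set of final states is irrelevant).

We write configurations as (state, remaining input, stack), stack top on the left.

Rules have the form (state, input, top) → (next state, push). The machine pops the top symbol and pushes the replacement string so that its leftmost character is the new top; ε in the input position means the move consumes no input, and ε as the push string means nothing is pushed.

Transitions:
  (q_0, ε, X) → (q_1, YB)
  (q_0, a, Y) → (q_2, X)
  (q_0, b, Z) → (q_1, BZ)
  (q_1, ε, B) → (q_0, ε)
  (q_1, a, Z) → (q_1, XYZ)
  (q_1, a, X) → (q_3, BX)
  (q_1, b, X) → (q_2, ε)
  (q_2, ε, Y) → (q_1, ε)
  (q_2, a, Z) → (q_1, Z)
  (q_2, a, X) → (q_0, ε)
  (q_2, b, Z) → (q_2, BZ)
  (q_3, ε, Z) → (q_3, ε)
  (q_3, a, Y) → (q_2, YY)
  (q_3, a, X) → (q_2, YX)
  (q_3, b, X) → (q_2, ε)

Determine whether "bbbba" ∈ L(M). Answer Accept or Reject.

(q_0, bbbba, Z) ⊢ (q_1, bbba, BZ) ⊢ (q_0, bbba, Z) ⊢ (q_1, bba, BZ) ⊢ (q_0, bba, Z) ⊢ (q_1, ba, BZ) ⊢ (q_0, ba, Z) ⊢ (q_1, a, BZ) ⊢ (q_0, a, Z)
No transition applies at (q_0, a, Z); input not fully consumed.

Reject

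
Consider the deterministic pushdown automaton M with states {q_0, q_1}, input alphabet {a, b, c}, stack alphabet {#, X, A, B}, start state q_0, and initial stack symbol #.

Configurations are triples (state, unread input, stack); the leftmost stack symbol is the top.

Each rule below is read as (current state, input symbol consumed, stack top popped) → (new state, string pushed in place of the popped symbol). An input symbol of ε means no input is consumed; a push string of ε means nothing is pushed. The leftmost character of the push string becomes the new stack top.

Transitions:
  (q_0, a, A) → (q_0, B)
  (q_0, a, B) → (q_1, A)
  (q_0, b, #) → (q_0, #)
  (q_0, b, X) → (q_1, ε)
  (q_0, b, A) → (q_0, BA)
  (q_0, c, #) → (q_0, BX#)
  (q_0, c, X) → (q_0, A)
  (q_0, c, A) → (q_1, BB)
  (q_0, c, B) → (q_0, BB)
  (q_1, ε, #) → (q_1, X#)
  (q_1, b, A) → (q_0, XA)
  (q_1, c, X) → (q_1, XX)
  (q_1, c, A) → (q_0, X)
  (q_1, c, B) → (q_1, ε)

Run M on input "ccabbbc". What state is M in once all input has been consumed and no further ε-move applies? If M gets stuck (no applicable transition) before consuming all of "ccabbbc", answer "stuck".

(q_0, ccabbbc, #)
  read c, top #: go to q_0, push BX# → (q_0, cabbbc, BX#)
  read c, top B: go to q_0, push BB → (q_0, abbbc, BBX#)
  read a, top B: go to q_1, push A → (q_1, bbbc, ABX#)
  read b, top A: go to q_0, push XA → (q_0, bbc, XABX#)
  read b, top X: go to q_1, push ε → (q_1, bc, ABX#)
  read b, top A: go to q_0, push XA → (q_0, c, XABX#)
  read c, top X: go to q_0, push A → (q_0, ε, AABX#)
All input consumed; M is in state q_0.

q_0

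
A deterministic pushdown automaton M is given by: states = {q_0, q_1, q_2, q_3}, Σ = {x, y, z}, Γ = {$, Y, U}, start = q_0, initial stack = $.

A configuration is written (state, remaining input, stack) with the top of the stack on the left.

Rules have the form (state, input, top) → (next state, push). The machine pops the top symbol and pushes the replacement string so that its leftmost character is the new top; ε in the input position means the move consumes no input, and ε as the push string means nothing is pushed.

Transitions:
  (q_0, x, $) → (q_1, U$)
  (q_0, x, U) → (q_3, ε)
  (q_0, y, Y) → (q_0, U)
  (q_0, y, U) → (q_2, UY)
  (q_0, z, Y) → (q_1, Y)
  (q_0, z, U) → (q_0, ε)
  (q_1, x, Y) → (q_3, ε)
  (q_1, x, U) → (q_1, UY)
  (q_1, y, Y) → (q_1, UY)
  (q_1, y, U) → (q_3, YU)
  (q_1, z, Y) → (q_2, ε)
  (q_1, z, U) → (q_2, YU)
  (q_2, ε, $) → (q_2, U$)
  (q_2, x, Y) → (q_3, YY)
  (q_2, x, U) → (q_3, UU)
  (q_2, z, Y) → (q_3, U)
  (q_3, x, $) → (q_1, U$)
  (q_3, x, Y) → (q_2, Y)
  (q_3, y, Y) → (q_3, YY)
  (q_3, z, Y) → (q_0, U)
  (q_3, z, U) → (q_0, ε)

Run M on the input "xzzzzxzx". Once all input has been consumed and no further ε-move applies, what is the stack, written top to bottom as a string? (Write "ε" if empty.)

(q_0, xzzzzxzx, $)
  read x, top $: go to q_1, push U$ → (q_1, zzzzxzx, U$)
  read z, top U: go to q_2, push YU → (q_2, zzzxzx, YU$)
  read z, top Y: go to q_3, push U → (q_3, zzxzx, UU$)
  read z, top U: go to q_0, push ε → (q_0, zxzx, U$)
  read z, top U: go to q_0, push ε → (q_0, xzx, $)
  read x, top $: go to q_1, push U$ → (q_1, zx, U$)
  read z, top U: go to q_2, push YU → (q_2, x, YU$)
  read x, top Y: go to q_3, push YY → (q_3, ε, YYU$)
All input consumed in state q_3 with stack YYU$.

YYU$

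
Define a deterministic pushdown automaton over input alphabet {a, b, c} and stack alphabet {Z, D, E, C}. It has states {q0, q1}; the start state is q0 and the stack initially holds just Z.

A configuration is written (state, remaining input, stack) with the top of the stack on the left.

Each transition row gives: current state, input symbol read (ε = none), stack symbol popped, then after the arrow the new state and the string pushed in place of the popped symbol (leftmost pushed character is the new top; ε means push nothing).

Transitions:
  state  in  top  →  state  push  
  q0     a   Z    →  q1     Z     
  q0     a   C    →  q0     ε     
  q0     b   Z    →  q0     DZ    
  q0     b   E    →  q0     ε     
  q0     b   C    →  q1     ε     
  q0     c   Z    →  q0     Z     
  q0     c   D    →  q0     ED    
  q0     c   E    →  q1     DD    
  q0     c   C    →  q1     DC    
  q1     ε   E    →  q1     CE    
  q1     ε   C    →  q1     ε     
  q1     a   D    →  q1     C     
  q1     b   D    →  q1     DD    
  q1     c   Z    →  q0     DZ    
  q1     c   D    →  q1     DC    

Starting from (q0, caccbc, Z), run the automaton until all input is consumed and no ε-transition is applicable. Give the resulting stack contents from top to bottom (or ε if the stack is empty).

(q0, caccbc, Z)
  read c, top Z: go to q0, push Z → (q0, accbc, Z)
  read a, top Z: go to q1, push Z → (q1, ccbc, Z)
  read c, top Z: go to q0, push DZ → (q0, cbc, DZ)
  read c, top D: go to q0, push ED → (q0, bc, EDZ)
  read b, top E: go to q0, push ε → (q0, c, DZ)
  read c, top D: go to q0, push ED → (q0, ε, EDZ)
All input consumed in state q0 with stack EDZ.

EDZ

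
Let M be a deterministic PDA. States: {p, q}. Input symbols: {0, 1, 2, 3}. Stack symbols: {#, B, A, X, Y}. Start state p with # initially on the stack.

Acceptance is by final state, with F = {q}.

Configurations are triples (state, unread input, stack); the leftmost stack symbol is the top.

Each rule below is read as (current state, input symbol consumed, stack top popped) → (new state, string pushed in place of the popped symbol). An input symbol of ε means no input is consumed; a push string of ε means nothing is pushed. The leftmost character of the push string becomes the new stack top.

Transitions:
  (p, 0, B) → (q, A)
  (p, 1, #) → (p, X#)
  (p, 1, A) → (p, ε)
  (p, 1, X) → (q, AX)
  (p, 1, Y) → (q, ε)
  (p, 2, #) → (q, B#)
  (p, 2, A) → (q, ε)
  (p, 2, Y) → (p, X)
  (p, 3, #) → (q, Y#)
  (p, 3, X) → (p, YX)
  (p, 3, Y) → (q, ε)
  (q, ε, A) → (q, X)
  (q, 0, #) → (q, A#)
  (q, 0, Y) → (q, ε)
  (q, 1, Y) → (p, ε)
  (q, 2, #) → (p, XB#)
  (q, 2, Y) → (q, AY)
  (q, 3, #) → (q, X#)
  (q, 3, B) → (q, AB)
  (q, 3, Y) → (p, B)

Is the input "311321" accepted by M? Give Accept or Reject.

Accept

(p, 311321, #) ⊢ (q, 11321, Y#) ⊢ (p, 1321, #) ⊢ (p, 321, X#) ⊢ (p, 21, YX#) ⊢ (p, 1, XX#) ⊢ (q, ε, AXX#)
All input consumed; state q ∈ F.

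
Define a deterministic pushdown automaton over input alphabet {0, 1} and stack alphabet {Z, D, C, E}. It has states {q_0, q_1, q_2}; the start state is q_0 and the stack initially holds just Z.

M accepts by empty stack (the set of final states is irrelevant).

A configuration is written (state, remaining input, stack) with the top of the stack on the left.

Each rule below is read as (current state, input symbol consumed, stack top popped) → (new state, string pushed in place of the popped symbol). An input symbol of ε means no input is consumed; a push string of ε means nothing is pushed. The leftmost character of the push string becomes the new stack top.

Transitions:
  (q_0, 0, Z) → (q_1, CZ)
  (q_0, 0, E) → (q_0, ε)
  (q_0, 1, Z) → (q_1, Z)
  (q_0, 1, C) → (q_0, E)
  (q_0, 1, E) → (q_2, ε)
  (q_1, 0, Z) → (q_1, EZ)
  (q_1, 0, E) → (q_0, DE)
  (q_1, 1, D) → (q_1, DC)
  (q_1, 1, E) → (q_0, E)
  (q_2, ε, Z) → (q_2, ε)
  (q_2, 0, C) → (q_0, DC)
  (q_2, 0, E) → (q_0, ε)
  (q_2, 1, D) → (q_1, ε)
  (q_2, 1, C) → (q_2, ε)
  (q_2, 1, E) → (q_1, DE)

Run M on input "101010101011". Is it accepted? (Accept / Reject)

(q_0, 101010101011, Z)
  read 1, top Z: go to q_1, push Z → (q_1, 01010101011, Z)
  read 0, top Z: go to q_1, push EZ → (q_1, 1010101011, EZ)
  read 1, top E: go to q_0, push E → (q_0, 010101011, EZ)
  read 0, top E: go to q_0, push ε → (q_0, 10101011, Z)
  read 1, top Z: go to q_1, push Z → (q_1, 0101011, Z)
  read 0, top Z: go to q_1, push EZ → (q_1, 101011, EZ)
  read 1, top E: go to q_0, push E → (q_0, 01011, EZ)
  read 0, top E: go to q_0, push ε → (q_0, 1011, Z)
  read 1, top Z: go to q_1, push Z → (q_1, 011, Z)
  read 0, top Z: go to q_1, push EZ → (q_1, 11, EZ)
  read 1, top E: go to q_0, push E → (q_0, 1, EZ)
  read 1, top E: go to q_2, push ε → (q_2, ε, Z)
  ε-move, top Z: go to q_2, push ε → (q_2, ε, ε)
All input consumed and the stack is empty.

Accept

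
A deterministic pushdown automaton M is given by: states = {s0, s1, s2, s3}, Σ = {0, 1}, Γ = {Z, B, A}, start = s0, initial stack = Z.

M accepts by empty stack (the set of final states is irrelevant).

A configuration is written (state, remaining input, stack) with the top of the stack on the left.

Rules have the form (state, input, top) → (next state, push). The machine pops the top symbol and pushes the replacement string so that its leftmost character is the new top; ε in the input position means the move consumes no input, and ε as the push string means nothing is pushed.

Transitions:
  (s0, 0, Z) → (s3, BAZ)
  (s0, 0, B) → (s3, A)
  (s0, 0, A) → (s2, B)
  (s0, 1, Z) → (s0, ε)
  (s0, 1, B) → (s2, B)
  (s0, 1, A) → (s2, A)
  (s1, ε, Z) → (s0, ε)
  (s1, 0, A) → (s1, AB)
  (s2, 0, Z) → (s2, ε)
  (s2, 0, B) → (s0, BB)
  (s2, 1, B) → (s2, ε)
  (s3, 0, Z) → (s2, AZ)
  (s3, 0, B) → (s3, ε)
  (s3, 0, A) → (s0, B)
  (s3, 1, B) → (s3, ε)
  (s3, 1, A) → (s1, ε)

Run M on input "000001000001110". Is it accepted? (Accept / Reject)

Accept

(s0, 000001000001110, Z) ⊢ (s3, 00001000001110, BAZ) ⊢ (s3, 0001000001110, AZ) ⊢ (s0, 001000001110, BZ) ⊢ (s3, 01000001110, AZ) ⊢ (s0, 1000001110, BZ) ⊢ (s2, 000001110, BZ) ⊢ (s0, 00001110, BBZ) ⊢ (s3, 0001110, ABZ) ⊢ (s0, 001110, BBZ) ⊢ (s3, 01110, ABZ) ⊢ (s0, 1110, BBZ) ⊢ (s2, 110, BBZ) ⊢ (s2, 10, BZ) ⊢ (s2, 0, Z) ⊢ (s2, ε, ε)
All input consumed and the stack is empty.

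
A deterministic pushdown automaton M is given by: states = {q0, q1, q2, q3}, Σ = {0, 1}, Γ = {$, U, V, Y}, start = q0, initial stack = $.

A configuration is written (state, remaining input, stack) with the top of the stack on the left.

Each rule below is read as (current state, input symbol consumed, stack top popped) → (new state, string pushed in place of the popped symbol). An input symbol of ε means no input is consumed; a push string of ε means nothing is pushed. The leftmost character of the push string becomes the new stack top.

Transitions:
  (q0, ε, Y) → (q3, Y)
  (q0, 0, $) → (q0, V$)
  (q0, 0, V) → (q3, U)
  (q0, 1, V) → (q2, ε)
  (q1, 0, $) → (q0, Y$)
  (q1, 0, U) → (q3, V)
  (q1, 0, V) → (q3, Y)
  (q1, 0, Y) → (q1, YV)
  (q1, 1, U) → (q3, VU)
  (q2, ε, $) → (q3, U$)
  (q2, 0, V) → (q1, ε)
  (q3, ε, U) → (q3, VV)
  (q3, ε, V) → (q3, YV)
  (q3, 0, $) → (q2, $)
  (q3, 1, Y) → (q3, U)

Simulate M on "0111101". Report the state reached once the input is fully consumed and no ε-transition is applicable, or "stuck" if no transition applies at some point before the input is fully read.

(q0, 0111101, $) ⊢ (q0, 111101, V$) ⊢ (q2, 11101, $) ⊢ (q3, 11101, U$) ⊢ (q3, 11101, VV$) ⊢ (q3, 11101, YVV$) ⊢ (q3, 1101, UVV$) ⊢ (q3, 1101, VVVV$) ⊢ (q3, 1101, YVVVV$) ⊢ (q3, 101, UVVVV$) ⊢ (q3, 101, VVVVVV$) ⊢ (q3, 101, YVVVVVV$) ⊢ (q3, 01, UVVVVVV$) ⊢ (q3, 01, VVVVVVVV$) ⊢ (q3, 01, YVVVVVVVV$)
No transition for (q3, 0, top Y); M blocks with input 01 remaining.

stuck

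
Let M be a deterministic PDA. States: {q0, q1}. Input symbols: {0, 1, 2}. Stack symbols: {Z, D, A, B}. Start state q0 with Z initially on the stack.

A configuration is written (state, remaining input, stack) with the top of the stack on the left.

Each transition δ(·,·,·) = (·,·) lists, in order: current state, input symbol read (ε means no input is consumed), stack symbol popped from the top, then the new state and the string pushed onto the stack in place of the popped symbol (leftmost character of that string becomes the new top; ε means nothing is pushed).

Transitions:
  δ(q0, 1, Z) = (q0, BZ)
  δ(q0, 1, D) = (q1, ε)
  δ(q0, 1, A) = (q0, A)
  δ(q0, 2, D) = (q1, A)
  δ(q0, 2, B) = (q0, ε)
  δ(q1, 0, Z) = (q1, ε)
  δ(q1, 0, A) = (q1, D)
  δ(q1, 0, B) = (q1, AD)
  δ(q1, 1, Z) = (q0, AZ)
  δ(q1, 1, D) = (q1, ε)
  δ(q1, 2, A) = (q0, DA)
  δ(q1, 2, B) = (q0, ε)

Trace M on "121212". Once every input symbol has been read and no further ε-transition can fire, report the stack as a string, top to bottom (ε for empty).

(q0, 121212, Z)
  read 1, top Z: go to q0, push BZ → (q0, 21212, BZ)
  read 2, top B: go to q0, push ε → (q0, 1212, Z)
  read 1, top Z: go to q0, push BZ → (q0, 212, BZ)
  read 2, top B: go to q0, push ε → (q0, 12, Z)
  read 1, top Z: go to q0, push BZ → (q0, 2, BZ)
  read 2, top B: go to q0, push ε → (q0, ε, Z)
All input consumed in state q0 with stack Z.

Z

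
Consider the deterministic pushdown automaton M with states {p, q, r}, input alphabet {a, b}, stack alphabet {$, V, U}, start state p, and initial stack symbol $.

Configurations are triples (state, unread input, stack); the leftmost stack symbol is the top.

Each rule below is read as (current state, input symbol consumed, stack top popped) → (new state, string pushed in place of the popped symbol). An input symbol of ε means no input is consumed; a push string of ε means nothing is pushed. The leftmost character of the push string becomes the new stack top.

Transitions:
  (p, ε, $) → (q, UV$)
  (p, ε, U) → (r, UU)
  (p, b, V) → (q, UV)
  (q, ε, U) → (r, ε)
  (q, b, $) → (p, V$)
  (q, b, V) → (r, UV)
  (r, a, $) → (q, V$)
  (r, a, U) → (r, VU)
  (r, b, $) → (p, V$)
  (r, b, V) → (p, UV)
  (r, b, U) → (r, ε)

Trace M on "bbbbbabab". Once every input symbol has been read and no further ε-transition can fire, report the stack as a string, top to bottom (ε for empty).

(p, bbbbbabab, $) ⊢ (q, bbbbbabab, UV$) ⊢ (r, bbbbbabab, V$) ⊢ (p, bbbbabab, UV$) ⊢ (r, bbbbabab, UUV$) ⊢ (r, bbbabab, UV$) ⊢ (r, bbabab, V$) ⊢ (p, babab, UV$) ⊢ (r, babab, UUV$) ⊢ (r, abab, UV$) ⊢ (r, bab, VUV$) ⊢ (p, ab, UVUV$) ⊢ (r, ab, UUVUV$) ⊢ (r, b, VUUVUV$) ⊢ (p, ε, UVUUVUV$) ⊢ (r, ε, UUVUUVUV$)
All input consumed in state r with stack UUVUUVUV$.

UUVUUVUV$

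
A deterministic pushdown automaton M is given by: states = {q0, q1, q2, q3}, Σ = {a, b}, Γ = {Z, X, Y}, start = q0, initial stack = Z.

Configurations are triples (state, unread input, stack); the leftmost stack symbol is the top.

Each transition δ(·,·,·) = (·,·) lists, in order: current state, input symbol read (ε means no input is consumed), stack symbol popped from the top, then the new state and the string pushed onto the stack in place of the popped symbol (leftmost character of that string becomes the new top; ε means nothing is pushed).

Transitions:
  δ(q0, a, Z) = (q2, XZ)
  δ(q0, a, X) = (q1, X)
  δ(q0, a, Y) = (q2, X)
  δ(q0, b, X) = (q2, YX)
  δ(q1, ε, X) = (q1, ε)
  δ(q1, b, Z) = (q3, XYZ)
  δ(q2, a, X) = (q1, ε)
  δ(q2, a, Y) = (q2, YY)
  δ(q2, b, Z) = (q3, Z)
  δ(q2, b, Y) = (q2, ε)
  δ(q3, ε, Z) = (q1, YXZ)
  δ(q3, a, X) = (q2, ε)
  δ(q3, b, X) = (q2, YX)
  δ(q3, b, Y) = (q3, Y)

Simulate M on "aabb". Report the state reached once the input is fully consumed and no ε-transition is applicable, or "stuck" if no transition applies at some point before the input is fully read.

(q0, aabb, Z) ⊢ (q2, abb, XZ) ⊢ (q1, bb, Z) ⊢ (q3, b, XYZ) ⊢ (q2, ε, YXYZ)
All input consumed; M is in state q2.

q2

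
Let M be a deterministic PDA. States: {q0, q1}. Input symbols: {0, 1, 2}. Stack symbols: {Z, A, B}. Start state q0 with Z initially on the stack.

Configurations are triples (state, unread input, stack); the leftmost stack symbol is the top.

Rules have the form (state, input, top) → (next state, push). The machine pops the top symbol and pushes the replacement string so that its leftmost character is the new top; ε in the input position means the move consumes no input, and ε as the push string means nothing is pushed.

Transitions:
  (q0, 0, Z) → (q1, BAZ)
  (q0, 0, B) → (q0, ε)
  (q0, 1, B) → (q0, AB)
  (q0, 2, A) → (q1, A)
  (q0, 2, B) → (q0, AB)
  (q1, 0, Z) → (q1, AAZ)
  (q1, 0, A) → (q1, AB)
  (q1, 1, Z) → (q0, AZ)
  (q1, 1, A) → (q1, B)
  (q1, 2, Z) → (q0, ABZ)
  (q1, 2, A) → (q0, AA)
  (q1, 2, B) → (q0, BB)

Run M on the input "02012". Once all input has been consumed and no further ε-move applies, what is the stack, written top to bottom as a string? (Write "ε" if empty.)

ABAZ

(q0, 02012, Z)
  read 0, top Z: go to q1, push BAZ → (q1, 2012, BAZ)
  read 2, top B: go to q0, push BB → (q0, 012, BBAZ)
  read 0, top B: go to q0, push ε → (q0, 12, BAZ)
  read 1, top B: go to q0, push AB → (q0, 2, ABAZ)
  read 2, top A: go to q1, push A → (q1, ε, ABAZ)
All input consumed in state q1 with stack ABAZ.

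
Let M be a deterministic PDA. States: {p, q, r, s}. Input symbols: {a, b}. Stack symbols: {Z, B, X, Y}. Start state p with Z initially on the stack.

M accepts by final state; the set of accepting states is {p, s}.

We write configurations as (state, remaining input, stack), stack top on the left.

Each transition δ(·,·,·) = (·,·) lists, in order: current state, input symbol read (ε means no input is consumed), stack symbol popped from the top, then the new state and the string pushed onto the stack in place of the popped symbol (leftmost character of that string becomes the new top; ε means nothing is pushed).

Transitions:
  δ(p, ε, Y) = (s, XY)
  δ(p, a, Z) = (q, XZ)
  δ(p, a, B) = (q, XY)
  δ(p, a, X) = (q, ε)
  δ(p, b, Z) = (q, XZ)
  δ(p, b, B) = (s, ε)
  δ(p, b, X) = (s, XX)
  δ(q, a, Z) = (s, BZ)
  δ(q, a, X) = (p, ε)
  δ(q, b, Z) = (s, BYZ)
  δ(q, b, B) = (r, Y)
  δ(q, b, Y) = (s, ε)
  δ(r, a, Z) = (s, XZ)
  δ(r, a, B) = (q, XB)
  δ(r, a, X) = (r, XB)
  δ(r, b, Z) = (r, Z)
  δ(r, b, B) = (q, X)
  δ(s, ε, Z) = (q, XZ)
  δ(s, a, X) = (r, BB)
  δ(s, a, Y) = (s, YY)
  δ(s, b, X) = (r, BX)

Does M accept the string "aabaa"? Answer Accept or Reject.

(p, aabaa, Z) ⊢ (q, abaa, XZ) ⊢ (p, baa, Z) ⊢ (q, aa, XZ) ⊢ (p, a, Z) ⊢ (q, ε, XZ)
All input consumed; state q ∉ F and no further ε-move applies.

Reject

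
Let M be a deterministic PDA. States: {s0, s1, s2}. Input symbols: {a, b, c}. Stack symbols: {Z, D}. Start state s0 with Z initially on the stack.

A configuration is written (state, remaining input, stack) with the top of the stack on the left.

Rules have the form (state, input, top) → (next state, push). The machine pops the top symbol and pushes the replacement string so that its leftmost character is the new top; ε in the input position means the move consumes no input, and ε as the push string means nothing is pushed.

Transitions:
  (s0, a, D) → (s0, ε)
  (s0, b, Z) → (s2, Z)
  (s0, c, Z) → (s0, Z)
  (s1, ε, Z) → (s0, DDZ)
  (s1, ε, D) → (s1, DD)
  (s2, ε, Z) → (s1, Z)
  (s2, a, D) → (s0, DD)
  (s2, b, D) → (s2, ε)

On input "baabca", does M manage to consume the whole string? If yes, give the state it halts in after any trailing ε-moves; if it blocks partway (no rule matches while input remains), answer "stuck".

stuck

(s0, baabca, Z)
  read b, top Z: go to s2, push Z → (s2, aabca, Z)
  ε-move, top Z: go to s1, push Z → (s1, aabca, Z)
  ε-move, top Z: go to s0, push DDZ → (s0, aabca, DDZ)
  read a, top D: go to s0, push ε → (s0, abca, DZ)
  read a, top D: go to s0, push ε → (s0, bca, Z)
  read b, top Z: go to s2, push Z → (s2, ca, Z)
  ε-move, top Z: go to s1, push Z → (s1, ca, Z)
  ε-move, top Z: go to s0, push DDZ → (s0, ca, DDZ)
No transition for (s0, c, top D); M blocks with input ca remaining.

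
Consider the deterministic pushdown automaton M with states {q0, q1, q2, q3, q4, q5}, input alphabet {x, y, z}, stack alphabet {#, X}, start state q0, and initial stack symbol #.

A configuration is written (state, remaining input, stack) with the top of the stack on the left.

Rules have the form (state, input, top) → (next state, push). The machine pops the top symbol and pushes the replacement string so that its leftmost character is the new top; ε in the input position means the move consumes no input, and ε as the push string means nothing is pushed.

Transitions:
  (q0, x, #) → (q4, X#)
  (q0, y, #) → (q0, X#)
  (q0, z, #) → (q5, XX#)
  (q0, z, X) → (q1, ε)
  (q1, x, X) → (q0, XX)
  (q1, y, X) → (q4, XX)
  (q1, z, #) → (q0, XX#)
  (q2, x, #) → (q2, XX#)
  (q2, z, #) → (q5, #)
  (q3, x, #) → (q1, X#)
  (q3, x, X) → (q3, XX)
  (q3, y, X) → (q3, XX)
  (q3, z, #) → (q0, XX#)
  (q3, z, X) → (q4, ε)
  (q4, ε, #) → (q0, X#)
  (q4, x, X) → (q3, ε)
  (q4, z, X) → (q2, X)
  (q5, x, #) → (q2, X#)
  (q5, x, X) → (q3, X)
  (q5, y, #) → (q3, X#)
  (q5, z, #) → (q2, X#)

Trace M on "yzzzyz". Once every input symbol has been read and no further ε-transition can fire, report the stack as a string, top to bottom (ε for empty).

XX#

(q0, yzzzyz, #)
  read y, top #: go to q0, push X# → (q0, zzzyz, X#)
  read z, top X: go to q1, push ε → (q1, zzyz, #)
  read z, top #: go to q0, push XX# → (q0, zyz, XX#)
  read z, top X: go to q1, push ε → (q1, yz, X#)
  read y, top X: go to q4, push XX → (q4, z, XX#)
  read z, top X: go to q2, push X → (q2, ε, XX#)
All input consumed in state q2 with stack XX#.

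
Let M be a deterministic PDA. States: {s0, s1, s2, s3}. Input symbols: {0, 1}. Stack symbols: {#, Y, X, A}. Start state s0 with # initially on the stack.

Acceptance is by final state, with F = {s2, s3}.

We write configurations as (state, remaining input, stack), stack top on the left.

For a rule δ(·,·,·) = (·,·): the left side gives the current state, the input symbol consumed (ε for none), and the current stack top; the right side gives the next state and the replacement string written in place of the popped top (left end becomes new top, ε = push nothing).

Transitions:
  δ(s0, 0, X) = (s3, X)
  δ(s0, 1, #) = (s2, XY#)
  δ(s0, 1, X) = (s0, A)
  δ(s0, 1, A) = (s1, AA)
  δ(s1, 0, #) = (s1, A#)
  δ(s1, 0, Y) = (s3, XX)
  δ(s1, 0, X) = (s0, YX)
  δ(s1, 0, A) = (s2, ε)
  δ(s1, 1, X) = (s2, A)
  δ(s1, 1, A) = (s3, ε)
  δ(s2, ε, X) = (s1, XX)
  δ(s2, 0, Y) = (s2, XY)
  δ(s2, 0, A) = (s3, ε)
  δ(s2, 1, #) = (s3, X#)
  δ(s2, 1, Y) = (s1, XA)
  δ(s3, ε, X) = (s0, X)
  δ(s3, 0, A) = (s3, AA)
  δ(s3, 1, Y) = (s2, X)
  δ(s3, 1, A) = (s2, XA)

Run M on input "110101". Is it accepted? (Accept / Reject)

(s0, 110101, #)
  read 1, top #: go to s2, push XY# → (s2, 10101, XY#)
  ε-move, top X: go to s1, push XX → (s1, 10101, XXY#)
  read 1, top X: go to s2, push A → (s2, 0101, AXY#)
  read 0, top A: go to s3, push ε → (s3, 101, XY#)
  ε-move, top X: go to s0, push X → (s0, 101, XY#)
  read 1, top X: go to s0, push A → (s0, 01, AY#)
No transition applies at (s0, 01, AY#); input not fully consumed.

Reject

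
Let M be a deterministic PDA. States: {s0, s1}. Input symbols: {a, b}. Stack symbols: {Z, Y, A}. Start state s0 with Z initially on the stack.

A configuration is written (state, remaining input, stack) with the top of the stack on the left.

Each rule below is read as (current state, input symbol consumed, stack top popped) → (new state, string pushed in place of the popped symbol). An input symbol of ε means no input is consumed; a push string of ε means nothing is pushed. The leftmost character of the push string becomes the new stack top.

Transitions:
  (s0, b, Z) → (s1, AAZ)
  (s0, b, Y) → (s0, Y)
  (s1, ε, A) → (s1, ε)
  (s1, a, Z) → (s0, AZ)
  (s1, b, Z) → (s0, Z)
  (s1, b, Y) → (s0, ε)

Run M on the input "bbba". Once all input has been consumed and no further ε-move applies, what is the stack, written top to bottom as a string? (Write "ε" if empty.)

(s0, bbba, Z)
  read b, top Z: go to s1, push AAZ → (s1, bba, AAZ)
  ε-move, top A: go to s1, push ε → (s1, bba, AZ)
  ε-move, top A: go to s1, push ε → (s1, bba, Z)
  read b, top Z: go to s0, push Z → (s0, ba, Z)
  read b, top Z: go to s1, push AAZ → (s1, a, AAZ)
  ε-move, top A: go to s1, push ε → (s1, a, AZ)
  ε-move, top A: go to s1, push ε → (s1, a, Z)
  read a, top Z: go to s0, push AZ → (s0, ε, AZ)
All input consumed in state s0 with stack AZ.

AZ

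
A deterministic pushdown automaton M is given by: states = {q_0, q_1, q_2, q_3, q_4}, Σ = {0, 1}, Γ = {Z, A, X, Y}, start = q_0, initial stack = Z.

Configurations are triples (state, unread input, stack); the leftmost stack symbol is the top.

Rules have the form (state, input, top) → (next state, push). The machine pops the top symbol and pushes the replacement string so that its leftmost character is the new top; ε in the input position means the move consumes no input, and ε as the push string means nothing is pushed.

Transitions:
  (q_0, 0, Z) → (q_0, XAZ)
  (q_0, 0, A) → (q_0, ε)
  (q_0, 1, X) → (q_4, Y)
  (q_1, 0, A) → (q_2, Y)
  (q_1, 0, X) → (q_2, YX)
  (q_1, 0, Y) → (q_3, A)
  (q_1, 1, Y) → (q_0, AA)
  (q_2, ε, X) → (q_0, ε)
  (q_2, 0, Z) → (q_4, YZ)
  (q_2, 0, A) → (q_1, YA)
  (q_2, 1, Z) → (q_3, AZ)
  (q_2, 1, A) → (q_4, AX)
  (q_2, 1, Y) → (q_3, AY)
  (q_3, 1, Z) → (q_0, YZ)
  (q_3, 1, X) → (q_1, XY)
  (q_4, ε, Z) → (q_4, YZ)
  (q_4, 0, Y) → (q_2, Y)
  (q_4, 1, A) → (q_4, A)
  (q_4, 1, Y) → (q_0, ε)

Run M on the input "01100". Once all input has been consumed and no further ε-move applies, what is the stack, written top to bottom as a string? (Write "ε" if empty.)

XAZ

(q_0, 01100, Z)
  read 0, top Z: go to q_0, push XAZ → (q_0, 1100, XAZ)
  read 1, top X: go to q_4, push Y → (q_4, 100, YAZ)
  read 1, top Y: go to q_0, push ε → (q_0, 00, AZ)
  read 0, top A: go to q_0, push ε → (q_0, 0, Z)
  read 0, top Z: go to q_0, push XAZ → (q_0, ε, XAZ)
All input consumed in state q_0 with stack XAZ.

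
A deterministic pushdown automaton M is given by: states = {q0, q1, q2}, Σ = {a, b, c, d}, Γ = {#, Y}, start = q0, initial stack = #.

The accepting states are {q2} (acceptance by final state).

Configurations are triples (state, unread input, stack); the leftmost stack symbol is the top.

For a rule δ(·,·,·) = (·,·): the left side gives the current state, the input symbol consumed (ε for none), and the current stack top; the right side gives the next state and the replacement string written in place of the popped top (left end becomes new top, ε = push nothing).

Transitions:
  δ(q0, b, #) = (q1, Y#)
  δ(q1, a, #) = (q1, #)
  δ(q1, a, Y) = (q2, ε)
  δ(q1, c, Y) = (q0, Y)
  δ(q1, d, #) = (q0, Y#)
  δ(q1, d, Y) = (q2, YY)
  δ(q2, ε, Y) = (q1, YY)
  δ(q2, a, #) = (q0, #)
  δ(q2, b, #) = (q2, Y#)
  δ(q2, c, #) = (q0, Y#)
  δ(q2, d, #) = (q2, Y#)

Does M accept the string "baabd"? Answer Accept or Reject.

Accept

(q0, baabd, #)
  read b, top #: go to q1, push Y# → (q1, aabd, Y#)
  read a, top Y: go to q2, push ε → (q2, abd, #)
  read a, top #: go to q0, push # → (q0, bd, #)
  read b, top #: go to q1, push Y# → (q1, d, Y#)
  read d, top Y: go to q2, push YY → (q2, ε, YY#)
All input consumed; state q2 ∈ F.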